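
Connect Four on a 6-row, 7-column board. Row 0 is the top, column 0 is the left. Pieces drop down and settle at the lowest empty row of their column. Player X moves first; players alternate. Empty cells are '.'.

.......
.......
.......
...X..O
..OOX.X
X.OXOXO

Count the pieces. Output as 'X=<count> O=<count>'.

X=6 O=6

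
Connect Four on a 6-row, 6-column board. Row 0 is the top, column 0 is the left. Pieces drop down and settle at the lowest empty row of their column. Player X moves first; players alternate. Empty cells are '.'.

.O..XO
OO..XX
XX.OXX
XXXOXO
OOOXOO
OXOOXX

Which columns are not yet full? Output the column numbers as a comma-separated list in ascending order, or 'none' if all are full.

Answer: 0,2,3

Derivation:
col 0: top cell = '.' → open
col 1: top cell = 'O' → FULL
col 2: top cell = '.' → open
col 3: top cell = '.' → open
col 4: top cell = 'X' → FULL
col 5: top cell = 'O' → FULL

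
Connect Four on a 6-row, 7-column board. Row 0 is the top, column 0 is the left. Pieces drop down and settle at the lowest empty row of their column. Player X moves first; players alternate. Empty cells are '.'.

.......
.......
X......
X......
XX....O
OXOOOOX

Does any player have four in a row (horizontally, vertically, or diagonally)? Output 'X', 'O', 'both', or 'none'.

O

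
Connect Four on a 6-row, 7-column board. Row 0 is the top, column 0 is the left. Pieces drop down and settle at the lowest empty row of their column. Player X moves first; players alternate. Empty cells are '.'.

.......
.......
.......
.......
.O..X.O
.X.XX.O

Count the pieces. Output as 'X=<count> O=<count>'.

X=4 O=3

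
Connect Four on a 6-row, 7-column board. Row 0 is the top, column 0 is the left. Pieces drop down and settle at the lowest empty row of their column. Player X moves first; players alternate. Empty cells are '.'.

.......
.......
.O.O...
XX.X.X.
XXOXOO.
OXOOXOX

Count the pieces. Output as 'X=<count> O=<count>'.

X=10 O=9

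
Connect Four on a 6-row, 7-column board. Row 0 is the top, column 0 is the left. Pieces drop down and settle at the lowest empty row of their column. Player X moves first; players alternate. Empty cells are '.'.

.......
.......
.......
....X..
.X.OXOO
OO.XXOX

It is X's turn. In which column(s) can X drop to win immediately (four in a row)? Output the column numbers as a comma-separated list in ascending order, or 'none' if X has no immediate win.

col 0: drop X → no win
col 1: drop X → no win
col 2: drop X → no win
col 3: drop X → no win
col 4: drop X → WIN!
col 5: drop X → no win
col 6: drop X → no win

Answer: 4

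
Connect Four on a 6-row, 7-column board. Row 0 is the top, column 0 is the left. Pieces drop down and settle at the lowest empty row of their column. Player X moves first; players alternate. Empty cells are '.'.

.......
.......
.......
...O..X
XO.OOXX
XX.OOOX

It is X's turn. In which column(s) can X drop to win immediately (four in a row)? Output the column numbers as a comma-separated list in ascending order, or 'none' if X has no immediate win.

Answer: 6

Derivation:
col 0: drop X → no win
col 1: drop X → no win
col 2: drop X → no win
col 3: drop X → no win
col 4: drop X → no win
col 5: drop X → no win
col 6: drop X → WIN!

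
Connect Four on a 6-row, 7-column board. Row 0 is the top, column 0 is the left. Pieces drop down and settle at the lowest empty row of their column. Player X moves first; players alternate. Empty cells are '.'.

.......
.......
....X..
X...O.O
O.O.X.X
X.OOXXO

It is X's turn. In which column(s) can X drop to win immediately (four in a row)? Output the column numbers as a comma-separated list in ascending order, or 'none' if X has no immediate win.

Answer: none

Derivation:
col 0: drop X → no win
col 1: drop X → no win
col 2: drop X → no win
col 3: drop X → no win
col 4: drop X → no win
col 5: drop X → no win
col 6: drop X → no win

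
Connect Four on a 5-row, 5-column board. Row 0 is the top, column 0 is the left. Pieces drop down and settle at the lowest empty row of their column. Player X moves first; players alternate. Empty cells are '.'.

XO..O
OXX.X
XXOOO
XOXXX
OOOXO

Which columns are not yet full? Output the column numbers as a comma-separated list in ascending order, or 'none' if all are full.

col 0: top cell = 'X' → FULL
col 1: top cell = 'O' → FULL
col 2: top cell = '.' → open
col 3: top cell = '.' → open
col 4: top cell = 'O' → FULL

Answer: 2,3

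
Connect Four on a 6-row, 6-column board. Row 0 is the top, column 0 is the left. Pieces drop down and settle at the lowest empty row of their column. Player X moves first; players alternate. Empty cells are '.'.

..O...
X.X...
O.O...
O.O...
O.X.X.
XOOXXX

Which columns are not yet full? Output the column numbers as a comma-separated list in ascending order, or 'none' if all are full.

Answer: 0,1,3,4,5

Derivation:
col 0: top cell = '.' → open
col 1: top cell = '.' → open
col 2: top cell = 'O' → FULL
col 3: top cell = '.' → open
col 4: top cell = '.' → open
col 5: top cell = '.' → open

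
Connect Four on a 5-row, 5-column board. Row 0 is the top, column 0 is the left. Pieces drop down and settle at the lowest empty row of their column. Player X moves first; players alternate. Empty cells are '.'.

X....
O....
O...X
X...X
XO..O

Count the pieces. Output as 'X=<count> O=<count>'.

X=5 O=4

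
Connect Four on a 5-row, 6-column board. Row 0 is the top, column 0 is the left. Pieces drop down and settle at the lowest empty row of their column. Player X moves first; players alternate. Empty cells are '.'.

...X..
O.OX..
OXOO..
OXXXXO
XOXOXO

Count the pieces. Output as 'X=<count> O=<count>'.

X=10 O=10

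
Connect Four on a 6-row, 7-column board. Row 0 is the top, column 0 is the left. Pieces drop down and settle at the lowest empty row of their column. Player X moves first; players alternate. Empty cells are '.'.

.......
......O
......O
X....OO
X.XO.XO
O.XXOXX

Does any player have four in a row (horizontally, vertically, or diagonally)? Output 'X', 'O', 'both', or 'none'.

O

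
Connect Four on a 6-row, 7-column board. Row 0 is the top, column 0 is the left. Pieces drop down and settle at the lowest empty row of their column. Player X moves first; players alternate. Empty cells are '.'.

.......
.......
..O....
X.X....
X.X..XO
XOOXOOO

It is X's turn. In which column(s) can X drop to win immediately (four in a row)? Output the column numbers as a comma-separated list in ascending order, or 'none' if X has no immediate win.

Answer: 0

Derivation:
col 0: drop X → WIN!
col 1: drop X → no win
col 2: drop X → no win
col 3: drop X → no win
col 4: drop X → no win
col 5: drop X → no win
col 6: drop X → no win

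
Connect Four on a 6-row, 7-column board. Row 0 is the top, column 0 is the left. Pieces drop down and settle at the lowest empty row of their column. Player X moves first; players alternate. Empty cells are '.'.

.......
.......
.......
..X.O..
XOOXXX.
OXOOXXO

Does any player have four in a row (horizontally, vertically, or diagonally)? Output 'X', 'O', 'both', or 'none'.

none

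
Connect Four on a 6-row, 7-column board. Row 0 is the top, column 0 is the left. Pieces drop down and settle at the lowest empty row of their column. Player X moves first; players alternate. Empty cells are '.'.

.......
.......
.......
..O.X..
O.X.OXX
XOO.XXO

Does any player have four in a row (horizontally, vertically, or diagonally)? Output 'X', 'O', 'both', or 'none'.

none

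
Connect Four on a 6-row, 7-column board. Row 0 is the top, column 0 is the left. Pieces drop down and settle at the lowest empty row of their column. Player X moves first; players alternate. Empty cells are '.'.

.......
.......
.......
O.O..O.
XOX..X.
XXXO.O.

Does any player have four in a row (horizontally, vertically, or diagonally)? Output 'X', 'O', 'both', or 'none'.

none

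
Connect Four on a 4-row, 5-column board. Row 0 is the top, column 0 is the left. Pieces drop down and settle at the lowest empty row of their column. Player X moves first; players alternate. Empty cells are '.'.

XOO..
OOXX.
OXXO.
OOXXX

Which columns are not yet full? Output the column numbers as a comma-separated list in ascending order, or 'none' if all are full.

col 0: top cell = 'X' → FULL
col 1: top cell = 'O' → FULL
col 2: top cell = 'O' → FULL
col 3: top cell = '.' → open
col 4: top cell = '.' → open

Answer: 3,4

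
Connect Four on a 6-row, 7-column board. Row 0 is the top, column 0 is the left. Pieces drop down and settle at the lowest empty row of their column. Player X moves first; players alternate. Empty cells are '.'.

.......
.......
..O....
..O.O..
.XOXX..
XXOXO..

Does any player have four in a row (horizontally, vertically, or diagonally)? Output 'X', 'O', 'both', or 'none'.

O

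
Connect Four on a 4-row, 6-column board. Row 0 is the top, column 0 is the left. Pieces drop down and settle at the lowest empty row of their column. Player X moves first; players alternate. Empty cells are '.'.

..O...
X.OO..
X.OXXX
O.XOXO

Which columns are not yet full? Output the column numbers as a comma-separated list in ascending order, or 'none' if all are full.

Answer: 0,1,3,4,5

Derivation:
col 0: top cell = '.' → open
col 1: top cell = '.' → open
col 2: top cell = 'O' → FULL
col 3: top cell = '.' → open
col 4: top cell = '.' → open
col 5: top cell = '.' → open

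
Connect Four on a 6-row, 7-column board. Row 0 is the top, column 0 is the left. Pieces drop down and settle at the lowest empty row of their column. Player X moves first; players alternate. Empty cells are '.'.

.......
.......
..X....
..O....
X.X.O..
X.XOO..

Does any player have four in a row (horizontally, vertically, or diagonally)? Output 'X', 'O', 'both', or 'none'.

none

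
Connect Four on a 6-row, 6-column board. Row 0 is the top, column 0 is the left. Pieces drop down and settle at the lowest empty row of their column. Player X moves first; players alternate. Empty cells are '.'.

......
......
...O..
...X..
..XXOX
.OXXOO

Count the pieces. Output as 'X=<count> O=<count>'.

X=6 O=5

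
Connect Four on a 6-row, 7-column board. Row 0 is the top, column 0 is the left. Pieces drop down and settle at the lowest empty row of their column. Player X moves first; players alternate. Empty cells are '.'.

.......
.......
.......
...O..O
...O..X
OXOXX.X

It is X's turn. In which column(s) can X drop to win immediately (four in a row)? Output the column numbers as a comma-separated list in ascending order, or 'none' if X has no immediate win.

col 0: drop X → no win
col 1: drop X → no win
col 2: drop X → no win
col 3: drop X → no win
col 4: drop X → no win
col 5: drop X → WIN!
col 6: drop X → no win

Answer: 5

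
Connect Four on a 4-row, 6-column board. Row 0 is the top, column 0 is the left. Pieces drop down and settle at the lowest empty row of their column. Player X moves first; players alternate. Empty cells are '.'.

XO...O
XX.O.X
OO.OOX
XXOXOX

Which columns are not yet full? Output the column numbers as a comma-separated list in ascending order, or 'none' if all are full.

Answer: 2,3,4

Derivation:
col 0: top cell = 'X' → FULL
col 1: top cell = 'O' → FULL
col 2: top cell = '.' → open
col 3: top cell = '.' → open
col 4: top cell = '.' → open
col 5: top cell = 'O' → FULL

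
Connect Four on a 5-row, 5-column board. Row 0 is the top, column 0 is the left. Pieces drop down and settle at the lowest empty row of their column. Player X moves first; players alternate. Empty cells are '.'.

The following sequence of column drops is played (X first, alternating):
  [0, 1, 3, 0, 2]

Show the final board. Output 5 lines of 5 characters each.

Answer: .....
.....
.....
O....
XOXX.

Derivation:
Move 1: X drops in col 0, lands at row 4
Move 2: O drops in col 1, lands at row 4
Move 3: X drops in col 3, lands at row 4
Move 4: O drops in col 0, lands at row 3
Move 5: X drops in col 2, lands at row 4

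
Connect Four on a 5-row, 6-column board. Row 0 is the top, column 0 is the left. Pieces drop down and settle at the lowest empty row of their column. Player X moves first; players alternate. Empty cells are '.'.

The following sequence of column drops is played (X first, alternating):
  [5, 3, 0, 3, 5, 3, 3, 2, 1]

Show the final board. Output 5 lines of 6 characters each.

Answer: ......
...X..
...O..
...O.X
XXOO.X

Derivation:
Move 1: X drops in col 5, lands at row 4
Move 2: O drops in col 3, lands at row 4
Move 3: X drops in col 0, lands at row 4
Move 4: O drops in col 3, lands at row 3
Move 5: X drops in col 5, lands at row 3
Move 6: O drops in col 3, lands at row 2
Move 7: X drops in col 3, lands at row 1
Move 8: O drops in col 2, lands at row 4
Move 9: X drops in col 1, lands at row 4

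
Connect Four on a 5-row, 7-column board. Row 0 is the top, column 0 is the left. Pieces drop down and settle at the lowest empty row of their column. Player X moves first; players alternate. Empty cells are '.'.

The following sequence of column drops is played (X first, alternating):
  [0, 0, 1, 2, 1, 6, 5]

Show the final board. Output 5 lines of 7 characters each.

Answer: .......
.......
.......
OX.....
XXO..XO

Derivation:
Move 1: X drops in col 0, lands at row 4
Move 2: O drops in col 0, lands at row 3
Move 3: X drops in col 1, lands at row 4
Move 4: O drops in col 2, lands at row 4
Move 5: X drops in col 1, lands at row 3
Move 6: O drops in col 6, lands at row 4
Move 7: X drops in col 5, lands at row 4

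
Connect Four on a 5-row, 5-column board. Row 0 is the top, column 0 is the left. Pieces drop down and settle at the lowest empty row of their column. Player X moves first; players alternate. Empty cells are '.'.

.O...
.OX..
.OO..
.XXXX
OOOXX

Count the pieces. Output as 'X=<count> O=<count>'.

X=7 O=7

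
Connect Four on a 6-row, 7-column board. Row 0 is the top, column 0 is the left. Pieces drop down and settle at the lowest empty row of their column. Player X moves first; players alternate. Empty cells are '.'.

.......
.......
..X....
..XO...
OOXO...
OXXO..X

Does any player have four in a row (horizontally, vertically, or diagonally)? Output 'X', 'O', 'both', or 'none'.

X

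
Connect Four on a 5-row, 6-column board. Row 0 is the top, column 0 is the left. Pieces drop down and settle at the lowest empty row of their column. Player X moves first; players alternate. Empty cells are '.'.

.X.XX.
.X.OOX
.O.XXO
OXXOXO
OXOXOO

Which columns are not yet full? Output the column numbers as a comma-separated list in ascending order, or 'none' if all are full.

col 0: top cell = '.' → open
col 1: top cell = 'X' → FULL
col 2: top cell = '.' → open
col 3: top cell = 'X' → FULL
col 4: top cell = 'X' → FULL
col 5: top cell = '.' → open

Answer: 0,2,5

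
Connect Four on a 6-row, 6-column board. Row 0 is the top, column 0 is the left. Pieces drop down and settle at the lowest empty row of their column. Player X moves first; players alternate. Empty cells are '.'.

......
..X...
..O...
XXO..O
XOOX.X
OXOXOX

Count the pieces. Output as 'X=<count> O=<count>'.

X=9 O=8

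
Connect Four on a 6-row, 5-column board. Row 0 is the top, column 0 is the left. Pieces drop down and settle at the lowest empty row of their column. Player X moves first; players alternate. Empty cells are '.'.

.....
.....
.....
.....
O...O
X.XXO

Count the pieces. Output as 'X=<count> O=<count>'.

X=3 O=3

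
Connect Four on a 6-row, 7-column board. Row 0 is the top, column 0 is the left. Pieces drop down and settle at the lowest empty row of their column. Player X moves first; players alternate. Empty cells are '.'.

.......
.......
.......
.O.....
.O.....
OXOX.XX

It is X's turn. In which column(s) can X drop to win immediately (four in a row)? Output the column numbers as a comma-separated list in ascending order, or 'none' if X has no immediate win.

Answer: 4

Derivation:
col 0: drop X → no win
col 1: drop X → no win
col 2: drop X → no win
col 3: drop X → no win
col 4: drop X → WIN!
col 5: drop X → no win
col 6: drop X → no win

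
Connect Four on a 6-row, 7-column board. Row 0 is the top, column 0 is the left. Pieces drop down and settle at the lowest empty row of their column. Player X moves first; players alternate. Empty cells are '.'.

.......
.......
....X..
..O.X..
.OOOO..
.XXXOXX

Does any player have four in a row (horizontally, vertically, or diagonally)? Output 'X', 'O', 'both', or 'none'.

O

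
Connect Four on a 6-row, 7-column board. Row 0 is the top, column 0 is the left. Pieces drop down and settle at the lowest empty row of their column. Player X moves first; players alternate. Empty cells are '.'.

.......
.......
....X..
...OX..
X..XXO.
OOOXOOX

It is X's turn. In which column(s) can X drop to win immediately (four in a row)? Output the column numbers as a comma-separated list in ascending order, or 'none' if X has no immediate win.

col 0: drop X → no win
col 1: drop X → no win
col 2: drop X → no win
col 3: drop X → no win
col 4: drop X → WIN!
col 5: drop X → no win
col 6: drop X → no win

Answer: 4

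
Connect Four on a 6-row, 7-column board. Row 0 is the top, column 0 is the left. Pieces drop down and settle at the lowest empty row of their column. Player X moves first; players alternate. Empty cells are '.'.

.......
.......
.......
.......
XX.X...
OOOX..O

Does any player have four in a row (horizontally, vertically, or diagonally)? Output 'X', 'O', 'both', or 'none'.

none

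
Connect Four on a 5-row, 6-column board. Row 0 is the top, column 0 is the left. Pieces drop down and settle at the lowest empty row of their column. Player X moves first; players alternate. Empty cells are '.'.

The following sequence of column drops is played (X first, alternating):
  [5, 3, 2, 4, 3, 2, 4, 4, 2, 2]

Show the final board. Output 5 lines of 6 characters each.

Answer: ......
..O...
..X.O.
..OXX.
..XOOX

Derivation:
Move 1: X drops in col 5, lands at row 4
Move 2: O drops in col 3, lands at row 4
Move 3: X drops in col 2, lands at row 4
Move 4: O drops in col 4, lands at row 4
Move 5: X drops in col 3, lands at row 3
Move 6: O drops in col 2, lands at row 3
Move 7: X drops in col 4, lands at row 3
Move 8: O drops in col 4, lands at row 2
Move 9: X drops in col 2, lands at row 2
Move 10: O drops in col 2, lands at row 1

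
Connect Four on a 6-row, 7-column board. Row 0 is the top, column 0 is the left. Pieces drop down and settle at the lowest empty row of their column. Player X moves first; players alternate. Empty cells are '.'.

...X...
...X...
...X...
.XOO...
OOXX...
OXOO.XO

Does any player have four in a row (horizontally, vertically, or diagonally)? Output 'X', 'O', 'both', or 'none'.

none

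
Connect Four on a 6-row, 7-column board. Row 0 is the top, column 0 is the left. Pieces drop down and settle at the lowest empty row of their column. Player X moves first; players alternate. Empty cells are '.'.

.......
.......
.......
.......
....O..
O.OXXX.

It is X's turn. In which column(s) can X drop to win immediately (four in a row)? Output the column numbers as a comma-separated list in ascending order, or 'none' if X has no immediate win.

Answer: 6

Derivation:
col 0: drop X → no win
col 1: drop X → no win
col 2: drop X → no win
col 3: drop X → no win
col 4: drop X → no win
col 5: drop X → no win
col 6: drop X → WIN!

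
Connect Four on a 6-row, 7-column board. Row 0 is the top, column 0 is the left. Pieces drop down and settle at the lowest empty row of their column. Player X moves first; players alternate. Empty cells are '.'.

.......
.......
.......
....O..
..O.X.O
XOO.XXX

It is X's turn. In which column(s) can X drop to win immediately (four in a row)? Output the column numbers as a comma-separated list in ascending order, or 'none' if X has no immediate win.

Answer: 3

Derivation:
col 0: drop X → no win
col 1: drop X → no win
col 2: drop X → no win
col 3: drop X → WIN!
col 4: drop X → no win
col 5: drop X → no win
col 6: drop X → no win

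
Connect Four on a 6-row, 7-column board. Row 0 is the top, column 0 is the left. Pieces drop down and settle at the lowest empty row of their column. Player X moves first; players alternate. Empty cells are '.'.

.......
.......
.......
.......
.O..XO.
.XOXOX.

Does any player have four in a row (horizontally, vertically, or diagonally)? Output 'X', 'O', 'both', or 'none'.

none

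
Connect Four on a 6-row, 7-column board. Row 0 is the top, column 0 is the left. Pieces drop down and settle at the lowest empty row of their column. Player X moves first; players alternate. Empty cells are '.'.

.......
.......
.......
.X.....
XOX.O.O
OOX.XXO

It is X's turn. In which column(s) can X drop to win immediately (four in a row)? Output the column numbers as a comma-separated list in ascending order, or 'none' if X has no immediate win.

Answer: 3

Derivation:
col 0: drop X → no win
col 1: drop X → no win
col 2: drop X → no win
col 3: drop X → WIN!
col 4: drop X → no win
col 5: drop X → no win
col 6: drop X → no win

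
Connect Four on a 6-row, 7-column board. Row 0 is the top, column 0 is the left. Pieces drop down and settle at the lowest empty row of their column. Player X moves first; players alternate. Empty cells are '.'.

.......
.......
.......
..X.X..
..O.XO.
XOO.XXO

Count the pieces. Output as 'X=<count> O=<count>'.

X=6 O=5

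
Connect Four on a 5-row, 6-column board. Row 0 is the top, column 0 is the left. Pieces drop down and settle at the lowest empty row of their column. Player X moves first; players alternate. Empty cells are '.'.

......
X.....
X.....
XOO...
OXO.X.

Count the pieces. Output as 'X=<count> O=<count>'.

X=5 O=4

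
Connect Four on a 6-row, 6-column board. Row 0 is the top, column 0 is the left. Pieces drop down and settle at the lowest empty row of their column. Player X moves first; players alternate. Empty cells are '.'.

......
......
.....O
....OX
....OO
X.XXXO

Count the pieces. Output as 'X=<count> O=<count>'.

X=5 O=5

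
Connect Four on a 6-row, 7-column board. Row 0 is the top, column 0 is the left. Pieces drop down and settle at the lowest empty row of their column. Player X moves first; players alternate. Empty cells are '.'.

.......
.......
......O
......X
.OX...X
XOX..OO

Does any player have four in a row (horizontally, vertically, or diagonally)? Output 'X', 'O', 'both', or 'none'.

none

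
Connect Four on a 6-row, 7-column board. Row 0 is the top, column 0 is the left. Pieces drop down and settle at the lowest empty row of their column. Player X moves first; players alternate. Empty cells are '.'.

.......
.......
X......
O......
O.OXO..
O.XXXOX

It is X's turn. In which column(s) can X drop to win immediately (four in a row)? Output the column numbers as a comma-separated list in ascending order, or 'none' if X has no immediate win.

col 0: drop X → no win
col 1: drop X → WIN!
col 2: drop X → no win
col 3: drop X → no win
col 4: drop X → no win
col 5: drop X → no win
col 6: drop X → no win

Answer: 1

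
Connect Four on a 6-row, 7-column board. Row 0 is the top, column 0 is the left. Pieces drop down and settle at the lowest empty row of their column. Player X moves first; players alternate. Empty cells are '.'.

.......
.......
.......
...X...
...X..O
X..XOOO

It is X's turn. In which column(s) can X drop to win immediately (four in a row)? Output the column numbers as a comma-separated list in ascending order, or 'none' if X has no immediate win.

col 0: drop X → no win
col 1: drop X → no win
col 2: drop X → no win
col 3: drop X → WIN!
col 4: drop X → no win
col 5: drop X → no win
col 6: drop X → no win

Answer: 3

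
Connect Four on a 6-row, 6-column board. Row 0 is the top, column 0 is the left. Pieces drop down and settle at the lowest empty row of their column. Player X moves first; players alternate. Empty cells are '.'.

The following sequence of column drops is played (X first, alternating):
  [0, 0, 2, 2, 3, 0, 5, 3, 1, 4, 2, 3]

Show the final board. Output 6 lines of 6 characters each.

Answer: ......
......
......
O.XO..
O.OO..
XXXXOX

Derivation:
Move 1: X drops in col 0, lands at row 5
Move 2: O drops in col 0, lands at row 4
Move 3: X drops in col 2, lands at row 5
Move 4: O drops in col 2, lands at row 4
Move 5: X drops in col 3, lands at row 5
Move 6: O drops in col 0, lands at row 3
Move 7: X drops in col 5, lands at row 5
Move 8: O drops in col 3, lands at row 4
Move 9: X drops in col 1, lands at row 5
Move 10: O drops in col 4, lands at row 5
Move 11: X drops in col 2, lands at row 3
Move 12: O drops in col 3, lands at row 3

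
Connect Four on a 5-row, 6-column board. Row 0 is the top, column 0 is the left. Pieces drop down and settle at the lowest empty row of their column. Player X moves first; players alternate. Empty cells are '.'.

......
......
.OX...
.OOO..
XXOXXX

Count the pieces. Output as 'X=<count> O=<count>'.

X=6 O=5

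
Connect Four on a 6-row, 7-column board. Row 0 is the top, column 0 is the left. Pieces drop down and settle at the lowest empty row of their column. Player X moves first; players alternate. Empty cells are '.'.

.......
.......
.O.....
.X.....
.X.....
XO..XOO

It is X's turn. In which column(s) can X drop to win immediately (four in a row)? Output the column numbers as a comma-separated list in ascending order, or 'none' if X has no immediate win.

Answer: none

Derivation:
col 0: drop X → no win
col 1: drop X → no win
col 2: drop X → no win
col 3: drop X → no win
col 4: drop X → no win
col 5: drop X → no win
col 6: drop X → no win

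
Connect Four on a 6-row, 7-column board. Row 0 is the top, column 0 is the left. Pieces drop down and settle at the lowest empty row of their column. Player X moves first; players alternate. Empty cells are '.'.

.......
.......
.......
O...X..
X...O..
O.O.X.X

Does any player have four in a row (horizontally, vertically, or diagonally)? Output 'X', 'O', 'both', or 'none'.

none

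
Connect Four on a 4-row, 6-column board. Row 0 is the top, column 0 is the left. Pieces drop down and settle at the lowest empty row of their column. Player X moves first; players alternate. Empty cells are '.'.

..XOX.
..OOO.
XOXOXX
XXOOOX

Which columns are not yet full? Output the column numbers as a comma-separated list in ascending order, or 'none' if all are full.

Answer: 0,1,5

Derivation:
col 0: top cell = '.' → open
col 1: top cell = '.' → open
col 2: top cell = 'X' → FULL
col 3: top cell = 'O' → FULL
col 4: top cell = 'X' → FULL
col 5: top cell = '.' → open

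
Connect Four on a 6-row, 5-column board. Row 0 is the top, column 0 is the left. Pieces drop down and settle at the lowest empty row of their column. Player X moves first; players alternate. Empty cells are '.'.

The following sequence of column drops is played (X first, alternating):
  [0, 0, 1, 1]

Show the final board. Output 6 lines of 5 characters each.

Answer: .....
.....
.....
.....
OO...
XX...

Derivation:
Move 1: X drops in col 0, lands at row 5
Move 2: O drops in col 0, lands at row 4
Move 3: X drops in col 1, lands at row 5
Move 4: O drops in col 1, lands at row 4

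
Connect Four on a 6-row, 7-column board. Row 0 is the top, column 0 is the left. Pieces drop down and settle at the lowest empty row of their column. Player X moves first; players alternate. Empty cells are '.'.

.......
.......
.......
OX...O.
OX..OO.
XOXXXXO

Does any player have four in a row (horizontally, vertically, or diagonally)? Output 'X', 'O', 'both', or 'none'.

X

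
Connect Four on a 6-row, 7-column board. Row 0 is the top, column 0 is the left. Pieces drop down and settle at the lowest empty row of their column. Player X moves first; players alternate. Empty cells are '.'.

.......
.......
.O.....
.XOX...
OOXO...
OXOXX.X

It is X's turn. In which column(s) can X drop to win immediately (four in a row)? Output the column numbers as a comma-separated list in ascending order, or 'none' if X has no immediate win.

Answer: 5

Derivation:
col 0: drop X → no win
col 1: drop X → no win
col 2: drop X → no win
col 3: drop X → no win
col 4: drop X → no win
col 5: drop X → WIN!
col 6: drop X → no win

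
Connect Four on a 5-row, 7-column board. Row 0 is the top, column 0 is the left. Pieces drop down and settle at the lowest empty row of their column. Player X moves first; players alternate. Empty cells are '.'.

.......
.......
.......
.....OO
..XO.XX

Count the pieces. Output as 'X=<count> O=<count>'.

X=3 O=3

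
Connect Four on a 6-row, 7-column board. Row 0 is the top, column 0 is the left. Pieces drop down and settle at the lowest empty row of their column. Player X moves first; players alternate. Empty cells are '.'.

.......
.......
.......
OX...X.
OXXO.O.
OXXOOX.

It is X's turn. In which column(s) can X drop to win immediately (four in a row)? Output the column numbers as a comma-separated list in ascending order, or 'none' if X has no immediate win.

col 0: drop X → no win
col 1: drop X → WIN!
col 2: drop X → no win
col 3: drop X → no win
col 4: drop X → no win
col 5: drop X → no win
col 6: drop X → no win

Answer: 1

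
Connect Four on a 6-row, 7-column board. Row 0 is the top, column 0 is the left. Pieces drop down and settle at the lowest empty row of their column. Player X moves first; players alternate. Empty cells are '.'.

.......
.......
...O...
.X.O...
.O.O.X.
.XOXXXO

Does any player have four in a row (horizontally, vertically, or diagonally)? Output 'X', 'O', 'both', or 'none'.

none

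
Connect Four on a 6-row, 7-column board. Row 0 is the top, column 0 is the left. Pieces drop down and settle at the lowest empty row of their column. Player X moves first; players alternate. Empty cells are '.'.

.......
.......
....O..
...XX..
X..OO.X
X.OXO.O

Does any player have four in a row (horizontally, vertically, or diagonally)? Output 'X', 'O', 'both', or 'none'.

none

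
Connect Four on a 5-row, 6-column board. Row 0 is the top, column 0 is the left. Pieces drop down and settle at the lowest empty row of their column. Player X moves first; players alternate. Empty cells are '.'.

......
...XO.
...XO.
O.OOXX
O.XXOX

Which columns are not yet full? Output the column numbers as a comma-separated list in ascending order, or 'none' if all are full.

Answer: 0,1,2,3,4,5

Derivation:
col 0: top cell = '.' → open
col 1: top cell = '.' → open
col 2: top cell = '.' → open
col 3: top cell = '.' → open
col 4: top cell = '.' → open
col 5: top cell = '.' → open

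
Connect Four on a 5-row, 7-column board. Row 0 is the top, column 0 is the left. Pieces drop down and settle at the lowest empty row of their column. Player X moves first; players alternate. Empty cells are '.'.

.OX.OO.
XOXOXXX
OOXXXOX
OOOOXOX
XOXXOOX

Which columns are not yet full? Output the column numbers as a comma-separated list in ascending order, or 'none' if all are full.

Answer: 0,3,6

Derivation:
col 0: top cell = '.' → open
col 1: top cell = 'O' → FULL
col 2: top cell = 'X' → FULL
col 3: top cell = '.' → open
col 4: top cell = 'O' → FULL
col 5: top cell = 'O' → FULL
col 6: top cell = '.' → open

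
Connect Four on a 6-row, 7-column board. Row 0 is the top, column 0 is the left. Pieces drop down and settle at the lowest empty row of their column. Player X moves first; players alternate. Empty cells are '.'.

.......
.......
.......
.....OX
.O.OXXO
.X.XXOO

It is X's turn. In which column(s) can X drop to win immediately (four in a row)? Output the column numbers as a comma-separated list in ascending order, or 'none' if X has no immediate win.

Answer: 2

Derivation:
col 0: drop X → no win
col 1: drop X → no win
col 2: drop X → WIN!
col 3: drop X → no win
col 4: drop X → no win
col 5: drop X → no win
col 6: drop X → no win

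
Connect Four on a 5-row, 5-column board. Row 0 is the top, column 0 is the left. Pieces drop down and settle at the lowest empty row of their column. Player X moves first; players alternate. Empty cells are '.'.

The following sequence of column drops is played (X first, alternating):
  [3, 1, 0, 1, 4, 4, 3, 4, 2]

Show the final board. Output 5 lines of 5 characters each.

Answer: .....
.....
....O
.O.XO
XOXXX

Derivation:
Move 1: X drops in col 3, lands at row 4
Move 2: O drops in col 1, lands at row 4
Move 3: X drops in col 0, lands at row 4
Move 4: O drops in col 1, lands at row 3
Move 5: X drops in col 4, lands at row 4
Move 6: O drops in col 4, lands at row 3
Move 7: X drops in col 3, lands at row 3
Move 8: O drops in col 4, lands at row 2
Move 9: X drops in col 2, lands at row 4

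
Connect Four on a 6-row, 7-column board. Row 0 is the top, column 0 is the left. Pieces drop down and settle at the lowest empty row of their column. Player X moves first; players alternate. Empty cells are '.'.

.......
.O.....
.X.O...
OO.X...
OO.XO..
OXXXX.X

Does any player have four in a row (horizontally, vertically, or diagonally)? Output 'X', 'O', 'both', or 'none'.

X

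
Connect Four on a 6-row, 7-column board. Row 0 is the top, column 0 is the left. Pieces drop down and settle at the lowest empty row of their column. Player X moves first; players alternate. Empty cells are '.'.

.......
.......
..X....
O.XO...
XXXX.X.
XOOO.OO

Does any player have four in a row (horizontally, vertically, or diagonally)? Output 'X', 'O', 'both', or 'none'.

X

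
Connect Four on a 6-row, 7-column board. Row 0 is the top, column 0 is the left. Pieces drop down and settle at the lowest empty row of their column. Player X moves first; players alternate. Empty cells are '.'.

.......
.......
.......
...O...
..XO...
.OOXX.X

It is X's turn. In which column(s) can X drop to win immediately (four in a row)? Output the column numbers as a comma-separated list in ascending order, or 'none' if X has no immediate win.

col 0: drop X → no win
col 1: drop X → no win
col 2: drop X → no win
col 3: drop X → no win
col 4: drop X → no win
col 5: drop X → WIN!
col 6: drop X → no win

Answer: 5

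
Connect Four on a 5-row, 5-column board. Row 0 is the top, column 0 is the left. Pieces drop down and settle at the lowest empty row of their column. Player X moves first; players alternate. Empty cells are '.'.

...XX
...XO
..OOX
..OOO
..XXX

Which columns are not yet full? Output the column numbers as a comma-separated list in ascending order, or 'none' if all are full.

Answer: 0,1,2

Derivation:
col 0: top cell = '.' → open
col 1: top cell = '.' → open
col 2: top cell = '.' → open
col 3: top cell = 'X' → FULL
col 4: top cell = 'X' → FULL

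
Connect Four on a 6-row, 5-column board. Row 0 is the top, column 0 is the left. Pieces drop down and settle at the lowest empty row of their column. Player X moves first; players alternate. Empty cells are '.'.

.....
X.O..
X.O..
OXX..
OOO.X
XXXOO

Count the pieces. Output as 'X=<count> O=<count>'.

X=8 O=8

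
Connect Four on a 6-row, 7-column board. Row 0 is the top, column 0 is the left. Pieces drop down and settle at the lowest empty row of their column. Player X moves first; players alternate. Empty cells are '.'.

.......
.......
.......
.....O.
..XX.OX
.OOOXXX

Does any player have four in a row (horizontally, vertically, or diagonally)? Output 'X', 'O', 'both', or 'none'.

none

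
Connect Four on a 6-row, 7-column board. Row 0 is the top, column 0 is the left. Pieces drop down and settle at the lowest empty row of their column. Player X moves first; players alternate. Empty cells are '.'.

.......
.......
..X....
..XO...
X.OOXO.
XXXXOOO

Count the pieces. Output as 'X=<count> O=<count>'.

X=8 O=7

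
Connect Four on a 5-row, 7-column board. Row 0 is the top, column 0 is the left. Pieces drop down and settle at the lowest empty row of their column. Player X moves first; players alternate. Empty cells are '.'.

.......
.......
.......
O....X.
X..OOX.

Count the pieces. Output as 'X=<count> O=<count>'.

X=3 O=3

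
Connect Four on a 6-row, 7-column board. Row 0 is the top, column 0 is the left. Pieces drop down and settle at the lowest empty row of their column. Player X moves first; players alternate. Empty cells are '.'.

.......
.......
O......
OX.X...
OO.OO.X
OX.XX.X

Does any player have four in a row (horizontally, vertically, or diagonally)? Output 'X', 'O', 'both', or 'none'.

O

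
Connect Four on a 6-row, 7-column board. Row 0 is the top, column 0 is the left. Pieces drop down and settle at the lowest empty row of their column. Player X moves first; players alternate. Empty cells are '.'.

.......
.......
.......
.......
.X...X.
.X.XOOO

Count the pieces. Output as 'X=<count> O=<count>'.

X=4 O=3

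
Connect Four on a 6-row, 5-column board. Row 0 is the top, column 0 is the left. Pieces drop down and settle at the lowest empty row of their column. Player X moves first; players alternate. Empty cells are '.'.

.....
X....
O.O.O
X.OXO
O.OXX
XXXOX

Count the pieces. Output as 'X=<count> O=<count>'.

X=9 O=8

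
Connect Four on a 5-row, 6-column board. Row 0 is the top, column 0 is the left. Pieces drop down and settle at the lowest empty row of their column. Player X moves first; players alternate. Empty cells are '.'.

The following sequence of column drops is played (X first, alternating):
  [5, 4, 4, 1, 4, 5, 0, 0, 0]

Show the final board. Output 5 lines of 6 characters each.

Answer: ......
......
X...X.
O...XO
XO..OX

Derivation:
Move 1: X drops in col 5, lands at row 4
Move 2: O drops in col 4, lands at row 4
Move 3: X drops in col 4, lands at row 3
Move 4: O drops in col 1, lands at row 4
Move 5: X drops in col 4, lands at row 2
Move 6: O drops in col 5, lands at row 3
Move 7: X drops in col 0, lands at row 4
Move 8: O drops in col 0, lands at row 3
Move 9: X drops in col 0, lands at row 2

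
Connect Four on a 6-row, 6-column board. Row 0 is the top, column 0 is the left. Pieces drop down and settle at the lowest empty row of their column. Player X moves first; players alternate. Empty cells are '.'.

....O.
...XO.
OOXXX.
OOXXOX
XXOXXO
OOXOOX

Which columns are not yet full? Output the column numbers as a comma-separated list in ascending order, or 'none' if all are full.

col 0: top cell = '.' → open
col 1: top cell = '.' → open
col 2: top cell = '.' → open
col 3: top cell = '.' → open
col 4: top cell = 'O' → FULL
col 5: top cell = '.' → open

Answer: 0,1,2,3,5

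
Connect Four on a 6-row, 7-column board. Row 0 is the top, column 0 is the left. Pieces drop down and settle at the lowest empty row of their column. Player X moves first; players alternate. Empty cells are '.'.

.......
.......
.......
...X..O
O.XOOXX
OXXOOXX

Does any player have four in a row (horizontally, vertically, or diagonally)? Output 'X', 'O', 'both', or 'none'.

none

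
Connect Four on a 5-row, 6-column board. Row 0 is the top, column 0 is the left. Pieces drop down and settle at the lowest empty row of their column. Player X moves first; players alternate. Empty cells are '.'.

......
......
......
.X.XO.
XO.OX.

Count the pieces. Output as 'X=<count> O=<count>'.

X=4 O=3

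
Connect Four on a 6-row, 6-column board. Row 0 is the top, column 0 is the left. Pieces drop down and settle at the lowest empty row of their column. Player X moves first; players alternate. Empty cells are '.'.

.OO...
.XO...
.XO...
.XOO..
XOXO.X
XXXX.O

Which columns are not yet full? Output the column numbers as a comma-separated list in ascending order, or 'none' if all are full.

Answer: 0,3,4,5

Derivation:
col 0: top cell = '.' → open
col 1: top cell = 'O' → FULL
col 2: top cell = 'O' → FULL
col 3: top cell = '.' → open
col 4: top cell = '.' → open
col 5: top cell = '.' → open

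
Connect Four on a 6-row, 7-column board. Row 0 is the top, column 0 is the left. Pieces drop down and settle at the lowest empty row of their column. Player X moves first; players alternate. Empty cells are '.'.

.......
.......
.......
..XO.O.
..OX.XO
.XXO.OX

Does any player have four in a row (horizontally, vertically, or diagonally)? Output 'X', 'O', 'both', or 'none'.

none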